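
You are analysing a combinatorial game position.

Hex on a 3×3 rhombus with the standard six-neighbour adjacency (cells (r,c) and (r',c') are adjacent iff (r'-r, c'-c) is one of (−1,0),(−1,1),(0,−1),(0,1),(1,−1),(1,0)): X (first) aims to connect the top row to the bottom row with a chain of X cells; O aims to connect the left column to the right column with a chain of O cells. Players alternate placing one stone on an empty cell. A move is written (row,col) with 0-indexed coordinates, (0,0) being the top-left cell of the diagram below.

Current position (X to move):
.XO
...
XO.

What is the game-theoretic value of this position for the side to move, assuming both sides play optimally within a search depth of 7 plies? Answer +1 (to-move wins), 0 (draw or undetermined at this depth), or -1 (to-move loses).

value(.XO/.../XO., X) = +1

p1 X@[.XO/.../XO.]: (0,0)[XXO/.../XO.]+1* (1,0)[.XO/X../XO.]+1 (1,1)[.XO/.X./XO.]+1 (1,2)[.XO/..X/XO.]+1 (2,2)[.XO/.../XOX]+1
p2 O@[XXO/.../XO.]: (1,0)[XXO/O../XO.]-1* (1,1)[XXO/.O./XO.]-1 (1,2)[XXO/..O/XO.]-1 (2,2)[XXO/.../XOO]-1
p3 X@[XXO/O../XO.]: (1,1)[XXO/OX./XO.]+1* (1,2)[XXO/O.X/XO.]-1 (2,2)[XXO/O../XOX]-1
p4 O@[XXO/OX./XO.] terminal -1; root [.XO/.../XO.] d7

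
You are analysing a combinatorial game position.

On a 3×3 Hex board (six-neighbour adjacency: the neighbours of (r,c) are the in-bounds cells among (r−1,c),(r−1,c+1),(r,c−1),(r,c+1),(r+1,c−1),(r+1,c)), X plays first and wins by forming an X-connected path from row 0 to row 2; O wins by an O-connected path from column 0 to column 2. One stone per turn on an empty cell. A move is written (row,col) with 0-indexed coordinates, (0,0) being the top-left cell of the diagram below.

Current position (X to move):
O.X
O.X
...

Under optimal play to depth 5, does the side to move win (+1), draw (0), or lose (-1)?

value(O.X/O.X/..., X) = +1

p1 X@[O.X/O.X/...]: (0,1)[OXX/O.X/...]+1* (1,1)[O.X/OXX/...]+1 (2,0)[O.X/O.X/X..]+1 (2,1)[O.X/O.X/.X.]+1 (2,2)[O.X/O.X/..X]+1
p2 O@[OXX/O.X/...]: (1,1)[OXX/OOX/...]-1* (2,0)[OXX/O.X/O..]-1 (2,1)[OXX/O.X/.O.]-1 (2,2)[OXX/O.X/..O]-1
p3 X@[OXX/OOX/...]: (2,0)[OXX/OOX/X..]+1* (2,1)[OXX/OOX/.X.]+1 (2,2)[OXX/OOX/..X]+1
p4 O@[OXX/OOX/X..]: (2,1)[OXX/OOX/XO.]-1* (2,2)[OXX/OOX/X.O]-1
p5 X@[OXX/OOX/XO.]: (2,2)[OXX/OOX/XOX]+1*
p6 O@[OXX/OOX/XOX] terminal -1; root [O.X/O.X/...] d5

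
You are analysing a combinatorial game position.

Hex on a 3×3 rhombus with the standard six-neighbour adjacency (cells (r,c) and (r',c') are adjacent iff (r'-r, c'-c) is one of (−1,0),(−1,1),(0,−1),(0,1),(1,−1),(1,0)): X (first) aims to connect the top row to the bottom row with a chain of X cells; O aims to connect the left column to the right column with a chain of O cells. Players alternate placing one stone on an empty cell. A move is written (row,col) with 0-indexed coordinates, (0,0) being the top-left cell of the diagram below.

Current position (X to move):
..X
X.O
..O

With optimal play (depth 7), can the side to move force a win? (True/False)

X winning at [..X/X.O/..O]: True

ply 1, X at ..X/X.O/..O | (0,0)=-1→X.X/X.O/..O; (0,1)=-1→.XX/X.O/..O; (1,1)=+1→..X/XXO/..O*; (2,0)=+1→..X/X.O/X.O; (2,1)=+1→..X/X.O/.XO
ply 2, O at ..X/XXO/..O | (0,0)=-1→O.X/XXO/..O*; (0,1)=-1→.OX/XXO/..O; (2,0)=-1→..X/XXO/O.O; (2,1)=-1→..X/XXO/.OO
ply 3, X at O.X/XXO/..O | (0,1)=+1→OXX/XXO/..O*; (2,0)=+1→O.X/XXO/X.O; (2,1)=+1→O.X/XXO/.XO
ply 4, O at OXX/XXO/..O | (2,0)=-1→OXX/XXO/O.O*; (2,1)=-1→OXX/XXO/.OO
ply 5, X at OXX/XXO/O.O | (2,1)=+1→OXX/XXO/OXO*
ply 6: OXX/XXO/OXO is terminal -1 (O); from ..X/X.O/..O depth 7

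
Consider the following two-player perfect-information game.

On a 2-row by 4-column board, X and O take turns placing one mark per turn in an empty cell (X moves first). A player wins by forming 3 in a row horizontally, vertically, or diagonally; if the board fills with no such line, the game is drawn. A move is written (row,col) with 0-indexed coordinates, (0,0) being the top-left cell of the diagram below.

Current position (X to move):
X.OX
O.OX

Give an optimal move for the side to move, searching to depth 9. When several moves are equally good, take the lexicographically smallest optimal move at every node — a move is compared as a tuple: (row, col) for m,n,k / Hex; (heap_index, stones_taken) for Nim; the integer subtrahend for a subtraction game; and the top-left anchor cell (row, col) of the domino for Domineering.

p1 X@[X.OX/O.OX]: (0,1)[XXOX/O.OX]-1 (1,1)[X.OX/OXOX]+0*
p2 O@[X.OX/OXOX]: (0,1)[XOOX/OXOX]+0*
p3 X@[XOOX/OXOX] terminal +0; root [X.OX/O.OX] d9

X's best at [X.OX/O.OX]: (1,1)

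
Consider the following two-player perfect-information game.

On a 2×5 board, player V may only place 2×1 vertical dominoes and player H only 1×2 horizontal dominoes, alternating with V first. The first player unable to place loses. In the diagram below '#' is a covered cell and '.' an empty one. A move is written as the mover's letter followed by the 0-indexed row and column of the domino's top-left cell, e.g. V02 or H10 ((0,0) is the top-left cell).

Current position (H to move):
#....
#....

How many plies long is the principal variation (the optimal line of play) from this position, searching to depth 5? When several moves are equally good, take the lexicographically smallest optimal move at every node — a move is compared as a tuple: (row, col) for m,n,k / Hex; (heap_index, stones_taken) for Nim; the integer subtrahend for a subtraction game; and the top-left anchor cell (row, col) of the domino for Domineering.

PV length from [#..../#....]: 3 plies

ply 1, H at #..../#.... | H01=-1→###../#....; H02=+1→#.##./#....*; H03=-1→#..##/#....; H11=-1→#..../###..; H12=+1→#..../#.##.; H13=-1→#..../#..##
ply 2, V at #.##./#.... | V01=-1→####./##...*; V04=-1→#.###/#...#
ply 3, H at ####./##... | H12=-1→####./####.; H13=+1→####./##.##*
ply 4: ####./##.## is terminal -1 (V); from #..../#.... depth 5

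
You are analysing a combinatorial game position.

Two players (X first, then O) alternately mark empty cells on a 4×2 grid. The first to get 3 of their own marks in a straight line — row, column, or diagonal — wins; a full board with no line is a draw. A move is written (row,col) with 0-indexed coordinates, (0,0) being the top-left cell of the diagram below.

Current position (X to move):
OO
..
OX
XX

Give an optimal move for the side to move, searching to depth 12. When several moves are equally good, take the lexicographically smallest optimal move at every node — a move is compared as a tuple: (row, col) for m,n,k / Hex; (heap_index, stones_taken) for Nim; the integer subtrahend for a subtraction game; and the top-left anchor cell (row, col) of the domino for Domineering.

X's best at [OO/../OX/XX]: (1,1)

ply 1, X at OO/../OX/XX | (1,0)=+0→OO/X./OX/XX; (1,1)=+1→OO/.X/OX/XX*
ply 2: OO/.X/OX/XX is terminal -1 (O); from OO/../OX/XX depth 12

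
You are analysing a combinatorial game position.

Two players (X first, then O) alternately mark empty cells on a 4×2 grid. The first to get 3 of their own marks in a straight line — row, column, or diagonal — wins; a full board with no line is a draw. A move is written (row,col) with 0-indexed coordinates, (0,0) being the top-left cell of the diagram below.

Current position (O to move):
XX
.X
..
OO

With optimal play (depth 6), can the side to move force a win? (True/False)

[XX/.X/../OO] O move#1: (1,0):-1/XX/OX/../OO, (2,0):-1/XX/.X/O./OO, (2,1):+0/XX/.X/.O/OO*
[XX/.X/.O/OO] X move#2: (1,0):+0/XX/XX/.O/OO*, (2,0):+0/XX/.X/XO/OO
[XX/XX/.O/OO] O move#3: (2,0):+0/XX/XX/OO/OO*
[XX/XX/OO/OO] end (terminal +0, X#4); searched XX/.X/../OO to 6

O winning at [XX/.X/../OO]: False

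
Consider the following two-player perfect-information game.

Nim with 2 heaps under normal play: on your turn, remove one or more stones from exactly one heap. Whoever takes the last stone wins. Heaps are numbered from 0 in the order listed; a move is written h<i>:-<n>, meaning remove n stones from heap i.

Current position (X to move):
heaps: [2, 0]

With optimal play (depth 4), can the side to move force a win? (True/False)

ply 1, X at (2,0) | h0:-1=-1→(1,0); h0:-2=+1→(0,0)*
ply 2: (0,0) is terminal -1 (O); from (2,0) depth 4

X winning at [(2,0)]: True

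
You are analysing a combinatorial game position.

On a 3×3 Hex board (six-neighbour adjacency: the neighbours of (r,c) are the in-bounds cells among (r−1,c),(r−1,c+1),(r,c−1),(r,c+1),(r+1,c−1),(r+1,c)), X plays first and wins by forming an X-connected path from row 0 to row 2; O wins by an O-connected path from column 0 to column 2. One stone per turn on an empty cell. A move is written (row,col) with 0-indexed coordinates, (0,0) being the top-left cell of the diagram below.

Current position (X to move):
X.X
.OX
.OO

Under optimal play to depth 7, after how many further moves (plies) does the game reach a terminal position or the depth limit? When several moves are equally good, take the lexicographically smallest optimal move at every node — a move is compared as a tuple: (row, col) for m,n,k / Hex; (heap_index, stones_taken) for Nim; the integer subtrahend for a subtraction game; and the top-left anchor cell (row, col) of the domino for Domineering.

ply 1, X at X.X/.OX/.OO | (0,1)=-1→XXX/.OX/.OO*; (1,0)=-1→X.X/XOX/.OO; (2,0)=-1→X.X/.OX/XOO
ply 2, O at XXX/.OX/.OO | (1,0)=+1→XXX/OOX/.OO*; (2,0)=+1→XXX/.OX/OOO
ply 3: XXX/OOX/.OO is terminal -1 (X); from X.X/.OX/.OO depth 7

PV length from [X.X/.OX/.OO]: 2 plies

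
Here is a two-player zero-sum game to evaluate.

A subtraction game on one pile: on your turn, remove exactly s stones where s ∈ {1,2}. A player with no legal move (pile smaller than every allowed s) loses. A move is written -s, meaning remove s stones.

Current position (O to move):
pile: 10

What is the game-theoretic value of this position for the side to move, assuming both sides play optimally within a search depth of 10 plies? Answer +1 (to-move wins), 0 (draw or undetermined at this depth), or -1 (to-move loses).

ply 1, O at 10 | -1=+1→9*; -2=-1→8
ply 2, X at 9 | -1=-1→8*; -2=-1→7
ply 3, O at 8 | -1=-1→7; -2=+1→6*
ply 4, X at 6 | -1=-1→5*; -2=-1→4
ply 5, O at 5 | -1=-1→4; -2=+1→3*
ply 6, X at 3 | -1=-1→2*; -2=-1→1
ply 7, O at 2 | -1=-1→1; -2=+1→0*
ply 8: 0 is terminal -1 (X); from 10 depth 10

value(10, O) = +1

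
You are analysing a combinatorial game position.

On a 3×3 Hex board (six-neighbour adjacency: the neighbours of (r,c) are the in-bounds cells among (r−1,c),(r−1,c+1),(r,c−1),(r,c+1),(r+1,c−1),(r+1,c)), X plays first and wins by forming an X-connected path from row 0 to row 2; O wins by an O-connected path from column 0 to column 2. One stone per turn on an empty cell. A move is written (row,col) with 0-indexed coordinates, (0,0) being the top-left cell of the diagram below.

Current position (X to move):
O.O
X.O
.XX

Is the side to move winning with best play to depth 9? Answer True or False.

p1 X@[O.O/X.O/.XX]: (0,1)[OXO/X.O/.XX]+1* (1,1)[O.O/XXO/.XX]-1 (2,0)[O.O/X.O/XXX]-1
p2 O@[OXO/X.O/.XX]: (1,1)[OXO/XOO/.XX]-1* (2,0)[OXO/X.O/OXX]-1
p3 X@[OXO/XOO/.XX]: (2,0)[OXO/XOO/XXX]+1*
p4 O@[OXO/XOO/XXX] terminal -1; root [O.O/X.O/.XX] d9

X winning at [O.O/X.O/.XX]: True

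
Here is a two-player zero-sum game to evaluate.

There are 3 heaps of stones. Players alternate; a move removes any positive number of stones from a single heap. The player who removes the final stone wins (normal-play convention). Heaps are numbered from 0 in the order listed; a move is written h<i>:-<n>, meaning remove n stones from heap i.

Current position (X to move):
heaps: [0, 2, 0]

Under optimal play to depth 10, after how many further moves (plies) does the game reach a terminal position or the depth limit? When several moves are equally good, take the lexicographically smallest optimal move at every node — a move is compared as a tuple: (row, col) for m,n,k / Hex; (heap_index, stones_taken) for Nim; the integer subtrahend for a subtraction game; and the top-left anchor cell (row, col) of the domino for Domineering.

p1 X@[(0,2,0)]: h1:-1[(0,1,0)]-1 h1:-2[(0,0,0)]+1*
p2 O@[(0,0,0)] terminal -1; root [(0,2,0)] d10

PV length from [(0,2,0)]: 1 ply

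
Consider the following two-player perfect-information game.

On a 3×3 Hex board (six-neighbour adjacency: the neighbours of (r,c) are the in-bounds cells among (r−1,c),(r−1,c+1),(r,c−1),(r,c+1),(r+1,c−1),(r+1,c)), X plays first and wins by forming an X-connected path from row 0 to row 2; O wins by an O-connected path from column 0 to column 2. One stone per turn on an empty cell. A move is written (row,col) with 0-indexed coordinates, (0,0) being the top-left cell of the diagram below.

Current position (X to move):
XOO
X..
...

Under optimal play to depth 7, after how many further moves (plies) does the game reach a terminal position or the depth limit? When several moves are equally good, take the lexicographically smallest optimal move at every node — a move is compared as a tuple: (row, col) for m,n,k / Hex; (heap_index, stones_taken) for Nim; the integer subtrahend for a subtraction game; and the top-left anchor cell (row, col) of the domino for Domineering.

PV length from [XOO/X../...]: 3 plies

ply 1, X at XOO/X../... | (1,1)=+1→XOO/XX./...*; (1,2)=+1→XOO/X.X/...; (2,0)=+1→XOO/X../X..; (2,1)=+1→XOO/X../.X.; (2,2)=+1→XOO/X../..X
ply 2, O at XOO/XX./... | (1,2)=-1→XOO/XXO/...*; (2,0)=-1→XOO/XX./O..; (2,1)=-1→XOO/XX./.O.; (2,2)=-1→XOO/XX./..O
ply 3, X at XOO/XXO/... | (2,0)=+1→XOO/XXO/X..*; (2,1)=+1→XOO/XXO/.X.; (2,2)=+1→XOO/XXO/..X
ply 4: XOO/XXO/X.. is terminal -1 (O); from XOO/X../... depth 7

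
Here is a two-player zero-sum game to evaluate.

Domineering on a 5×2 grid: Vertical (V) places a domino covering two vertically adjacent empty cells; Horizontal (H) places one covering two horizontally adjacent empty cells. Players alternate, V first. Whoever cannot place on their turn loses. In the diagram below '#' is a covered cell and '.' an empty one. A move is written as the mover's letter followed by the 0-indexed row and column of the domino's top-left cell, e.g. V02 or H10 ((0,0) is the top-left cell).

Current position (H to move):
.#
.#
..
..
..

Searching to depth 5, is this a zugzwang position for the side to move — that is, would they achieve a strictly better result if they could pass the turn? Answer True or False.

[.#/.#/../../..] H move#1: H20:-1/.#/.#/##/../.., H30:+1/.#/.#/../##/..*, H40:-1/.#/.#/../../##
[.#/.#/../##/..] V move#2: V00:-1/##/##/../##/..*, V10:-1/.#/##/#./##/..
[##/##/../##/..] H move#3: H20:+1/##/##/##/##/..*, H40:+1/##/##/../##/##
[##/##/##/##/..] end (terminal -1, V#4); searched .#/.#/../../.. to 5
if H skipped the turn, V would face:
~ [.#/.#/../../..] V move#1: V00:-1/##/##/../../.., V10:-1/.#/##/#./../.., V20:+1/.#/.#/#./#./..*, V21:+1/.#/.#/.#/.#/.., V30:+1/.#/.#/../#./#., V31:+1/.#/.#/../.#/.#
~ [.#/.#/#./#./..] H move#2: H40:-1/.#/.#/#./#./##*
~ [.#/.#/#./#./##] V move#3: V00:+1/##/##/#./#./##*, V21:+1/.#/.#/##/##/##
~ [##/##/#./#./##] end (terminal -1, H#4); searched .#/.#/../../.. to 5
compare (H): move=+1 vs pass=-1

zugzwang(.#/.#/../../.., H) = False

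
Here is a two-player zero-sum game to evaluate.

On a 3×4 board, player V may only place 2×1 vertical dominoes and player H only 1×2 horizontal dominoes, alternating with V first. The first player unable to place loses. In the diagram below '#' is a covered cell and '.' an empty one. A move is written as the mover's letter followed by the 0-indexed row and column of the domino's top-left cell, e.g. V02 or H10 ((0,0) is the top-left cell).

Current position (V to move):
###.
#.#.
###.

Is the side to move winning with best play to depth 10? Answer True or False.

V winning at [###./#.#./###.]: True

p1 V@[###./#.#./###.]: V03[####/#.##/###.]+1* V13[###./#.##/####]+1
p2 H@[####/#.##/###.] terminal -1; root [###./#.#./###.] d10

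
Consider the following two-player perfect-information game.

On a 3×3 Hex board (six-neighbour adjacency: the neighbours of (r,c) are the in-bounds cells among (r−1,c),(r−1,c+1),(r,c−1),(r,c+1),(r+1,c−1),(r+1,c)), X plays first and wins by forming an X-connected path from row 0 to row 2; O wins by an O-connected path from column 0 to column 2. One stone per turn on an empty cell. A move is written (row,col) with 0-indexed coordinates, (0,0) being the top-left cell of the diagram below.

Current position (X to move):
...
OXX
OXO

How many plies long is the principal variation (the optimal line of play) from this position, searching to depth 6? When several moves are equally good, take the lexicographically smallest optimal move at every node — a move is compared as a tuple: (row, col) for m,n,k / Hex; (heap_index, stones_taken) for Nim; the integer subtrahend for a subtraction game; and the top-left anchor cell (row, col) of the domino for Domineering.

PV length from [.../OXX/OXO]: 3 plies

ply 1, X at .../OXX/OXO | (0,0)=+1→X../OXX/OXO*; (0,1)=+1→.X./OXX/OXO; (0,2)=+1→..X/OXX/OXO
ply 2, O at X../OXX/OXO | (0,1)=-1→XO./OXX/OXO*; (0,2)=-1→X.O/OXX/OXO
ply 3, X at XO./OXX/OXO | (0,2)=+1→XOX/OXX/OXO*
ply 4: XOX/OXX/OXO is terminal -1 (O); from .../OXX/OXO depth 6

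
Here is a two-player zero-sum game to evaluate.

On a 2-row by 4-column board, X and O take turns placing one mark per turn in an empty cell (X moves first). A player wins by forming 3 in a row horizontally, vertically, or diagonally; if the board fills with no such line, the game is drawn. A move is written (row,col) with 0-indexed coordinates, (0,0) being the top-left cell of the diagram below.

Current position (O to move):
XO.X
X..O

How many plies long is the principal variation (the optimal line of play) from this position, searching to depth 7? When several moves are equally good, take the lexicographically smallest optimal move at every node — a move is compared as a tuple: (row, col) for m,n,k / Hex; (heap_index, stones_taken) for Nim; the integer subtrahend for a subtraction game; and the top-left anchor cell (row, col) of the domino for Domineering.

PV length from [XO.X/X..O]: 3 plies

p1 O@[XO.X/X..O]: (0,2)[XOOX/X..O]+0* (1,1)[XO.X/XO.O]+0 (1,2)[XO.X/X.OO]+0
p2 X@[XOOX/X..O]: (1,1)[XOOX/XX.O]+0* (1,2)[XOOX/X.XO]+0
p3 O@[XOOX/XX.O]: (1,2)[XOOX/XXOO]+0*
p4 X@[XOOX/XXOO] terminal +0; root [XO.X/X..O] d7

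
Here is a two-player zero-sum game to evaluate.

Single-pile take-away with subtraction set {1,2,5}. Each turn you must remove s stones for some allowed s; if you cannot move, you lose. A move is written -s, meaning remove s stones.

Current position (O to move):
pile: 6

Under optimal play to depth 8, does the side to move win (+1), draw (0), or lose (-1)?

p1 O@[6]: -1[5]-1* -2[4]-1 -5[1]-1
p2 X@[5]: -1[4]-1 -2[3]+1* -5[0]+1
p3 O@[3]: -1[2]-1* -2[1]-1
p4 X@[2]: -1[1]-1 -2[0]+1*
p5 O@[0] terminal -1; root [6] d8

value(6, O) = -1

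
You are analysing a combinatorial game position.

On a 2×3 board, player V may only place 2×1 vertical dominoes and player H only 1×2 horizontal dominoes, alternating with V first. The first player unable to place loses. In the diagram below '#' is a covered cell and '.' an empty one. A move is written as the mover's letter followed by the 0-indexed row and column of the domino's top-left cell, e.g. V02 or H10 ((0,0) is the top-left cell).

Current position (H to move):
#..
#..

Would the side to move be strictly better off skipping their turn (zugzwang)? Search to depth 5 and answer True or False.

zugzwang(#../#.., H) = False

[#../#..] H move#1: H01:+1/###/#..*, H11:+1/#../###
[###/#..] end (terminal -1, V#2); searched #../#.. to 5
suppose H passes — search the same position with V to move:
pass> [#../#..] V move#1: V01:+1/##./##.*, V02:+1/#.#/#.#
pass> [##./##.] end (terminal -1, H#2); searched #../#.. to 5
for H: play +1, pass -1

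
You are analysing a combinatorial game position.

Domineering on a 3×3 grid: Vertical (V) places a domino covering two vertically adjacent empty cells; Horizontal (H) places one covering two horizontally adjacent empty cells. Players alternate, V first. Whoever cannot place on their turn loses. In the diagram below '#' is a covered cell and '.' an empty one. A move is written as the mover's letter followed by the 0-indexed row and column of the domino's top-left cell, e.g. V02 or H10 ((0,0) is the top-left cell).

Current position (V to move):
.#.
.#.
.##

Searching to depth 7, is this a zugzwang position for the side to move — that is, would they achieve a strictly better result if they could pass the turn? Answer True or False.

p1 V@[.#./.#./.##]: V00[##./##./.##]+1* V02[.##/.##/.##]+1 V10[.#./##./###]+1
p2 H@[##./##./.##] terminal -1; root [.#./.#./.##] d7
pass branch (H moves first from the same position):
  | p1 H@[.#./.#./.##] terminal -1; root [.#./.#./.##] d7
V moving scores +1; V passing scores +1

zugzwang(.#./.#./.##, V) = False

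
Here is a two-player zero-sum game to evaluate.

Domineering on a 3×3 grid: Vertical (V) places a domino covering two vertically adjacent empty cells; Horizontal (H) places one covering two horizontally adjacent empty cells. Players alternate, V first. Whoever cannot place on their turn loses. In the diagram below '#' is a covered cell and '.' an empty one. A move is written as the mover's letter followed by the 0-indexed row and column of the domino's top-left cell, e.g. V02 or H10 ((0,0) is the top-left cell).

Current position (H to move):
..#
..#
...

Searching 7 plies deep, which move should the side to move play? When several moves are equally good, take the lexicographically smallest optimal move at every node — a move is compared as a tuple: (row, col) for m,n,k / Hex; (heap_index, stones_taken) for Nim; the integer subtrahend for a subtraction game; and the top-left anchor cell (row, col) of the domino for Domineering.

p1 H@[..#/..#/...]: H00[###/..#/...]-1 H10[..#/###/...]+1* H20[..#/..#/##.]-1 H21[..#/..#/.##]-1
p2 V@[..#/###/...] terminal -1; root [..#/..#/...] d7

H's best at [..#/..#/...]: H10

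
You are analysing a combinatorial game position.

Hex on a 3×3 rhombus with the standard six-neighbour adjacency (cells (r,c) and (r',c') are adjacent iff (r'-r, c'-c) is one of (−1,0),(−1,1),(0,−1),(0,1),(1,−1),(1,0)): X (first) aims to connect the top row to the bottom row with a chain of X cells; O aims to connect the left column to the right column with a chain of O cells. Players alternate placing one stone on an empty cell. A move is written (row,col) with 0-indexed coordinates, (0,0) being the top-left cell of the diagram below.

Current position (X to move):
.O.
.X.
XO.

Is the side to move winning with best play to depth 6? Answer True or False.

p1 X@[.O./.X./XO.]: (0,0)[XO./.X./XO.]+1* (0,2)[.OX/.X./XO.]+1 (1,0)[.O./XX./XO.]+1 (1,2)[.O./.XX/XO.]-1 (2,2)[.O./.X./XOX]-1
p2 O@[XO./.X./XO.]: (0,2)[XOO/.X./XO.]-1* (1,0)[XO./OX./XO.]-1 (1,2)[XO./.XO/XO.]-1 (2,2)[XO./.X./XOO]-1
p3 X@[XOO/.X./XO.]: (1,0)[XOO/XX./XO.]+1* (1,2)[XOO/.XX/XO.]-1 (2,2)[XOO/.X./XOX]-1
p4 O@[XOO/XX./XO.] terminal -1; root [.O./.X./XO.] d6

X winning at [.O./.X./XO.]: True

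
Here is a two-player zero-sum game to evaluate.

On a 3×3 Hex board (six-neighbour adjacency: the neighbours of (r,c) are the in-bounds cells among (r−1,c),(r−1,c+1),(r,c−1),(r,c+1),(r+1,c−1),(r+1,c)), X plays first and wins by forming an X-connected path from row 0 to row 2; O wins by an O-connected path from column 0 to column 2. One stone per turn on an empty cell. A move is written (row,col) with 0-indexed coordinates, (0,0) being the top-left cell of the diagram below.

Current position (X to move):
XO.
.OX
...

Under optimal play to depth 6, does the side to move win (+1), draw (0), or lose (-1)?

value(XO./.OX/..., X) = +1

[XO./.OX/...] X move#1: (0,2):+1/XOX/.OX/...*, (1,0):+1/XO./XOX/..., (2,0):+1/XO./.OX/X.., (2,1):-1/XO./.OX/.X., (2,2):-1/XO./.OX/..X
[XOX/.OX/...] O move#2: (1,0):-1/XOX/OOX/...*, (2,0):-1/XOX/.OX/O.., (2,1):-1/XOX/.OX/.O., (2,2):-1/XOX/.OX/..O
[XOX/OOX/...] X move#3: (2,0):+1/XOX/OOX/X..*, (2,1):+1/XOX/OOX/.X., (2,2):+1/XOX/OOX/..X
[XOX/OOX/X..] O move#4: (2,1):-1/XOX/OOX/XO.*, (2,2):-1/XOX/OOX/X.O
[XOX/OOX/XO.] X move#5: (2,2):+1/XOX/OOX/XOX*
[XOX/OOX/XOX] end (terminal -1, O#6); searched XO./.OX/... to 6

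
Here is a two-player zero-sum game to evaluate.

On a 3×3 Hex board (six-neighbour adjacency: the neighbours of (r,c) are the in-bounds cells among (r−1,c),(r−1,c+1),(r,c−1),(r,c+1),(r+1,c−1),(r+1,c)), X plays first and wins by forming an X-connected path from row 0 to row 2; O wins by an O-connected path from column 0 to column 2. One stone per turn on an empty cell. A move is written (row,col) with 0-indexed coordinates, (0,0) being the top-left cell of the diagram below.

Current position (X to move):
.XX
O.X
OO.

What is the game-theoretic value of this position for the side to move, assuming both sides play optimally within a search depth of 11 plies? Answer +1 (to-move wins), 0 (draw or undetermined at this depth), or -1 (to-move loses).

value(.XX/O.X/OO., X) = +1

ply 1, X at .XX/O.X/OO. | (0,0)=-1→XXX/O.X/OO.; (1,1)=-1→.XX/OXX/OO.; (2,2)=+1→.XX/O.X/OOX*
ply 2: .XX/O.X/OOX is terminal -1 (O); from .XX/O.X/OO. depth 11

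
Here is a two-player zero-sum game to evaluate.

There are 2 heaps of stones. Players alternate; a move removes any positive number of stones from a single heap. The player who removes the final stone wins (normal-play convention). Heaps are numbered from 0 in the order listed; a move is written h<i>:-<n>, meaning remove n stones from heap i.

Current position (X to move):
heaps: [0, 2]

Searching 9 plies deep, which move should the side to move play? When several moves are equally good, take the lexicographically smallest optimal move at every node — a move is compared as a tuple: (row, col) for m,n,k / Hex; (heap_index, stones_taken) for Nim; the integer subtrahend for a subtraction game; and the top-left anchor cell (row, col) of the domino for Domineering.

[(0,2)] X move#1: h1:-1:-1/(0,1), h1:-2:+1/(0,0)*
[(0,0)] end (terminal -1, O#2); searched (0,2) to 9

X's best at [(0,2)]: h1:-2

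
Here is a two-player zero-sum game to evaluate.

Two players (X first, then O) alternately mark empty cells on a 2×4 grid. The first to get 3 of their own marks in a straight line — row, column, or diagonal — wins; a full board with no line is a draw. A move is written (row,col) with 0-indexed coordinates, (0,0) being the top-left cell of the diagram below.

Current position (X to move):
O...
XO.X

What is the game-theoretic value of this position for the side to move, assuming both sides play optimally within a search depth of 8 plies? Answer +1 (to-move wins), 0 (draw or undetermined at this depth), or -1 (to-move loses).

p1 X@[O.../XO.X]: (0,1)[OX../XO.X]+0* (0,2)[O.X./XO.X]+0 (0,3)[O..X/XO.X]+0 (1,2)[O.../XOXX]+0
p2 O@[OX../XO.X]: (0,2)[OXO./XO.X]+0* (0,3)[OX.O/XO.X]+0 (1,2)[OX../XOOX]+0
p3 X@[OXO./XO.X]: (0,3)[OXOX/XO.X]+0* (1,2)[OXO./XOXX]+0
p4 O@[OXOX/XO.X]: (1,2)[OXOX/XOOX]+0*
p5 X@[OXOX/XOOX] terminal +0; root [O.../XO.X] d8

value(O.../XO.X, X) = 0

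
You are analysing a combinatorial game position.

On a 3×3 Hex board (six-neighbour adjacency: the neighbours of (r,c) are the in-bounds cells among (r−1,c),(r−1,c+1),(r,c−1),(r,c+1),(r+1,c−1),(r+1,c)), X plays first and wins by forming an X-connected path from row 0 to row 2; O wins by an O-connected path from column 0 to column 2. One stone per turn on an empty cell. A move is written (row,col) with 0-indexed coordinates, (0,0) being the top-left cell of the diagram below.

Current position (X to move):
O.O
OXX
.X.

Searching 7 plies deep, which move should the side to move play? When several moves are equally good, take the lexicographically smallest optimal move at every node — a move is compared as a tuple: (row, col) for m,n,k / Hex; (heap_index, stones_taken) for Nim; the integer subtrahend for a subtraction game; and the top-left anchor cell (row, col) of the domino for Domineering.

X's best at [O.O/OXX/.X.]: (0,1)

[O.O/OXX/.X.] X move#1: (0,1):+1/OXO/OXX/.X.*, (2,0):-1/O.O/OXX/XX., (2,2):-1/O.O/OXX/.XX
[OXO/OXX/.X.] end (terminal -1, O#2); searched O.O/OXX/.X. to 7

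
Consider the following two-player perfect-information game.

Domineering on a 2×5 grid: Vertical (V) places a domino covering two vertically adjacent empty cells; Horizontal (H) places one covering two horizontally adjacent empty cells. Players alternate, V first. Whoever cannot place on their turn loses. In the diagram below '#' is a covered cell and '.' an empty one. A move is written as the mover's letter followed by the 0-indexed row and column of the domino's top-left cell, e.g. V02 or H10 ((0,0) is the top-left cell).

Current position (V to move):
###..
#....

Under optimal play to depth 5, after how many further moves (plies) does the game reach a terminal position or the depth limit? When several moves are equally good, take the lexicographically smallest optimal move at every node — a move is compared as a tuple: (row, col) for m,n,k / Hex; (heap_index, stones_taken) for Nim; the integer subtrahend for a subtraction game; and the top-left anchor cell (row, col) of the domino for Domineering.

p1 V@[###../#....]: V03[####./#..#.]+1* V04[###.#/#...#]-1
p2 H@[####./#..#.]: H11[####./####.]-1*
p3 V@[####./####.]: V04[#####/#####]+1*
p4 H@[#####/#####] terminal -1; root [###../#....] d5

PV length from [###../#....]: 3 plies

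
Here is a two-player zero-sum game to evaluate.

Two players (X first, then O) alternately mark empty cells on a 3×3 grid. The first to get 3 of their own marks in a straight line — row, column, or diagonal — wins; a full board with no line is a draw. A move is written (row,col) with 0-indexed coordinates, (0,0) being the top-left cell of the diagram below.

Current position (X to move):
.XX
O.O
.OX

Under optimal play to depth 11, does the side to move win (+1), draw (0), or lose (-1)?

value(.XX/O.O/.OX, X) = +1

p1 X@[.XX/O.O/.OX]: (0,0)[XXX/O.O/.OX]+1* (1,1)[.XX/OXO/.OX]+1 (2,0)[.XX/O.O/XOX]-1
p2 O@[XXX/O.O/.OX] terminal -1; root [.XX/O.O/.OX] d11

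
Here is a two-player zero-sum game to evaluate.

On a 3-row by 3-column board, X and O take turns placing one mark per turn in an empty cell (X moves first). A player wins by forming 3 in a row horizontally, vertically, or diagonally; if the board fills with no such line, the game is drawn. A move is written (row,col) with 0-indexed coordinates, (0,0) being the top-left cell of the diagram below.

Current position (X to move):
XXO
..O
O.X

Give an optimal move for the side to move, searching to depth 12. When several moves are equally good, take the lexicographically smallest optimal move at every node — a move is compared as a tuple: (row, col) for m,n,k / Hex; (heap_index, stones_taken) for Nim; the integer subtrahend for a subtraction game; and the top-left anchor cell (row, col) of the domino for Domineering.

[XXO/..O/O.X] X move#1: (1,0):-1/XXO/X.O/O.X, (1,1):+1/XXO/.XO/O.X*, (2,1):-1/XXO/..O/OXX
[XXO/.XO/O.X] end (terminal -1, O#2); searched XXO/..O/O.X to 12

X's best at [XXO/..O/O.X]: (1,1)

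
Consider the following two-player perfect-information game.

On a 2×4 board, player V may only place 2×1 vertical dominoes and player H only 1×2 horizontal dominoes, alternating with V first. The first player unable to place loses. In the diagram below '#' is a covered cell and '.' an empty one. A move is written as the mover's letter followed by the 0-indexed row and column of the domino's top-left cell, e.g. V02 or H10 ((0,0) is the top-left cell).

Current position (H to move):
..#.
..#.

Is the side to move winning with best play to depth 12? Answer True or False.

p1 H@[..#./..#.]: H00[###./..#.]+1* H10[..#./###.]+1
p2 V@[###./..#.]: V03[####/..##]-1*
p3 H@[####/..##]: H10[####/####]+1*
p4 V@[####/####] terminal -1; root [..#./..#.] d12

H winning at [..#./..#.]: True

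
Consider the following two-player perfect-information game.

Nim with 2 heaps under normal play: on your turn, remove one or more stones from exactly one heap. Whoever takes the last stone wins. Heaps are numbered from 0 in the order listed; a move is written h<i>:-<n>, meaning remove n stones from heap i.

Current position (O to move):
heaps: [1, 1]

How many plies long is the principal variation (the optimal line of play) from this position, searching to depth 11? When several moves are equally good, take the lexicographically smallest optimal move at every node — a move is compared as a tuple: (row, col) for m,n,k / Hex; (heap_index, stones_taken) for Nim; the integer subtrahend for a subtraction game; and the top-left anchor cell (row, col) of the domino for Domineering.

ply 1, O at (1,1) | h0:-1=-1→(0,1)*; h1:-1=-1→(1,0)
ply 2, X at (0,1) | h1:-1=+1→(0,0)*
ply 3: (0,0) is terminal -1 (O); from (1,1) depth 11

PV length from [(1,1)]: 2 plies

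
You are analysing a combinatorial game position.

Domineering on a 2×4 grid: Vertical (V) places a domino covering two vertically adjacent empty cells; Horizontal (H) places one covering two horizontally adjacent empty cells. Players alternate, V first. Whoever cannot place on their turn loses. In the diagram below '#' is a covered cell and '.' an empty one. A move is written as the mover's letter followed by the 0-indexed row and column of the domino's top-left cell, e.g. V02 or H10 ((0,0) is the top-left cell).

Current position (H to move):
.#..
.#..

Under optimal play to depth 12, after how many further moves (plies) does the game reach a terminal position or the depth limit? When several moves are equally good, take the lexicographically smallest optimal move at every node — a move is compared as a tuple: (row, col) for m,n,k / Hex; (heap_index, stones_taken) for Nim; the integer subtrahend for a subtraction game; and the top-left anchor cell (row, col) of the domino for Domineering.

PV length from [.#../.#..]: 3 plies

p1 H@[.#../.#..]: H02[.###/.#..]+1* H12[.#../.###]+1
p2 V@[.###/.#..]: V00[####/##..]-1*
p3 H@[####/##..]: H12[####/####]+1*
p4 V@[####/####] terminal -1; root [.#../.#..] d12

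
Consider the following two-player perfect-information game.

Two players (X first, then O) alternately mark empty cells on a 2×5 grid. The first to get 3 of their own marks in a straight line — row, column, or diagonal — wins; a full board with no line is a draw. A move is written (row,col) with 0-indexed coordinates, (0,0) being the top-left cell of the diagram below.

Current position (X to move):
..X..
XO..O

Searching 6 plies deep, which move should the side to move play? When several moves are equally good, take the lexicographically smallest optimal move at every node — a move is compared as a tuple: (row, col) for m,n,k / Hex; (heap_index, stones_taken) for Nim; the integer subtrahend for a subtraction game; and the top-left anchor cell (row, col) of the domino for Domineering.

X's best at [..X../XO..O]: (0,1)

[..X../XO..O] X move#1: (0,0):+0/X.X../XO..O, (0,1):+1/.XX../XO..O*, (0,3):+1/..XX./XO..O, (0,4):+0/..X.X/XO..O, (1,2):+0/..X../XOX.O, (1,3):+0/..X../XO.XO
[.XX../XO..O] O move#2: (0,0):-1/OXX../XO..O*, (0,3):-1/.XXO./XO..O, (0,4):-1/.XX.O/XO..O, (1,2):-1/.XX../XOO.O, (1,3):-1/.XX../XO.OO
[OXX../XO..O] X move#3: (0,3):+1/OXXX./XO..O*, (0,4):+0/OXX.X/XO..O, (1,2):+0/OXX../XOX.O, (1,3):+0/OXX../XO.XO
[OXXX./XO..O] end (terminal -1, O#4); searched ..X../XO..O to 6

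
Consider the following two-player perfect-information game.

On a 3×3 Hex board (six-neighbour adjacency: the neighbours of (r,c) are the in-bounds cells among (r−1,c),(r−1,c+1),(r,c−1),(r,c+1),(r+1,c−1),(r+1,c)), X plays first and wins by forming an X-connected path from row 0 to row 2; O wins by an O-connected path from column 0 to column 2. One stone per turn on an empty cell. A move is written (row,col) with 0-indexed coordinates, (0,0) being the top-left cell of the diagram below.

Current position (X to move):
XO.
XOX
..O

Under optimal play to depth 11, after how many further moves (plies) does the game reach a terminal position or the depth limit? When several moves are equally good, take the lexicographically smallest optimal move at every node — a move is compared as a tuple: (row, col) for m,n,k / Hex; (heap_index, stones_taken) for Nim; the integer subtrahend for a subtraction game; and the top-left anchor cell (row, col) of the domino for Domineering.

ply 1, X at XO./XOX/..O | (0,2)=+1→XOX/XOX/..O*; (2,0)=+1→XO./XOX/X.O; (2,1)=+1→XO./XOX/.XO
ply 2, O at XOX/XOX/..O | (2,0)=-1→XOX/XOX/O.O*; (2,1)=-1→XOX/XOX/.OO
ply 3, X at XOX/XOX/O.O | (2,1)=+1→XOX/XOX/OXO*
ply 4: XOX/XOX/OXO is terminal -1 (O); from XO./XOX/..O depth 11

PV length from [XO./XOX/..O]: 3 plies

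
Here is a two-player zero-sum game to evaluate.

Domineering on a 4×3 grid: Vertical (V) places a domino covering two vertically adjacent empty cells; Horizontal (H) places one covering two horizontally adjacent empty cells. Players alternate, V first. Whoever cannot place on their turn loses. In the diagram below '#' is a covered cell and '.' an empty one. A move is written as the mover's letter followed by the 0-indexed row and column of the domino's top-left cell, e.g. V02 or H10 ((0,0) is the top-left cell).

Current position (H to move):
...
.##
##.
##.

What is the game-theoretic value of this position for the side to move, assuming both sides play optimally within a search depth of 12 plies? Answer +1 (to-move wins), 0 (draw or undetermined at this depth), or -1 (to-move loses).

value(.../.##/##./##., H) = -1

p1 H@[.../.##/##./##.]: H00[##./.##/##./##.]-1* H01[.##/.##/##./##.]-1
p2 V@[##./.##/##./##.]: V22[##./.##/###/###]+1*
p3 H@[##./.##/###/###] terminal -1; root [.../.##/##./##.] d12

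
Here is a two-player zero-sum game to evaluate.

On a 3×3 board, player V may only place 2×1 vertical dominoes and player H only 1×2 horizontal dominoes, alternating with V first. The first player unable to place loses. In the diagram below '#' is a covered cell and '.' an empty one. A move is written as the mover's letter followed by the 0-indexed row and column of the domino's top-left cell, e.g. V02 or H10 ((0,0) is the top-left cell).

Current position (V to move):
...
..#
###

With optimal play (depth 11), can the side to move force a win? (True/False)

[.../..#/###] V move#1: V00:-1/#../#.#/###, V01:+1/.#./.##/###*
[.#./.##/###] end (terminal -1, H#2); searched .../..#/### to 11

V winning at [.../..#/###]: True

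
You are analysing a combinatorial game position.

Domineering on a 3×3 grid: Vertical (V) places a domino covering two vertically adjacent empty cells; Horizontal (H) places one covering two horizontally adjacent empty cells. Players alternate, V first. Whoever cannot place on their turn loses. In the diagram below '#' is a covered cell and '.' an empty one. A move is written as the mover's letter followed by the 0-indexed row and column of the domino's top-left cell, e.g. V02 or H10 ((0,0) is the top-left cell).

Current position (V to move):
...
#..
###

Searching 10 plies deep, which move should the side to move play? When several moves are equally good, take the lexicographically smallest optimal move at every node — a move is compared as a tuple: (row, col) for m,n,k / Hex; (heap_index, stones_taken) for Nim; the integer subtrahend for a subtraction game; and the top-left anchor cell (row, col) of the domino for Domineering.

p1 V@[.../#../###]: V01[.#./##./###]+1* V02[..#/#.#/###]-1
p2 H@[.#./##./###] terminal -1; root [.../#../###] d10

V's best at [.../#../###]: V01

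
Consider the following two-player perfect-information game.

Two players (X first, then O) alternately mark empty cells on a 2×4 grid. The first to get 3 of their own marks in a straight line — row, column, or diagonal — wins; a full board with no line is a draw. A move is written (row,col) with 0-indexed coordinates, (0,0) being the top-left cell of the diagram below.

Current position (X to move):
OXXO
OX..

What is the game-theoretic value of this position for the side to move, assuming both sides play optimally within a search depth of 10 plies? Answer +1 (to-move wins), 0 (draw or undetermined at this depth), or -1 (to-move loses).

p1 X@[OXXO/OX..]: (1,2)[OXXO/OXX.]+0* (1,3)[OXXO/OX.X]+0
p2 O@[OXXO/OXX.]: (1,3)[OXXO/OXXO]+0*
p3 X@[OXXO/OXXO] terminal +0; root [OXXO/OX..] d10

value(OXXO/OX.., X) = 0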